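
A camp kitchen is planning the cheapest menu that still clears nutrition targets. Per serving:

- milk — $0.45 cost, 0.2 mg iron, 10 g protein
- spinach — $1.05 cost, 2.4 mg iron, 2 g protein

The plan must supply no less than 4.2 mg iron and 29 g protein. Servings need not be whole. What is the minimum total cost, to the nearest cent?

$2.78

milk only: max(4.2/0.2, 29/10) = 21 servings → $9.45.
spinach only: max(4.2/2.4, 29/2) = 14.5 servings → $15.22.
milk + spinach with both tight: 2.593 servings and 1.534 servings → $2.78.
The minimum over all feasible corners is $2.78.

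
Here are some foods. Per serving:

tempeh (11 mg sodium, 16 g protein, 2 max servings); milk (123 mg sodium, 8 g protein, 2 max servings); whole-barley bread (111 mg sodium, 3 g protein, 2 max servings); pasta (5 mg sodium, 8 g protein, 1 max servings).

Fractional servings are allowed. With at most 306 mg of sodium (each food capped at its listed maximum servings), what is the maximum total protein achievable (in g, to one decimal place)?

56.9 g

Protein per mg sodium: pasta 1.6, tempeh 1.455, milk 0.06504, whole-barley bread 0.02703.
Take 1 serving of pasta: uses 5 mg sodium, +8.0 g protein (running total 8.0 g).
Take 2 servings of tempeh: uses 22 mg sodium, +32.0 g protein (running total 40.0 g).
Take 2 servings of milk: uses 246 mg sodium, +16.0 g protein (running total 56.0 g).
Take 0.2973 servings of whole-barley bread: uses 33 mg sodium, +0.9 g protein (running total 56.9 g).
Greedy by best ratio exhausts the sodium allowance optimally: 56.9 g.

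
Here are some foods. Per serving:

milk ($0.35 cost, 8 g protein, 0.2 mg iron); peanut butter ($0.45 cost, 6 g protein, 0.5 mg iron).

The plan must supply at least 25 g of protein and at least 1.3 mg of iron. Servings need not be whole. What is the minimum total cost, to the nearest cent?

$1.46

At the optimum either one food covers both requirements or two foods hit both targets exactly; no other combination can be cheaper.
milk only: max(25/8, 1.3/0.2) = 6.5 servings → $2.27.
peanut butter only: max(25/6, 1.3/0.5) = 4.167 servings → $1.88.
milk + peanut butter with both tight: 1.679 servings and 1.929 servings → $1.46.
The minimum over all feasible corners is $1.46.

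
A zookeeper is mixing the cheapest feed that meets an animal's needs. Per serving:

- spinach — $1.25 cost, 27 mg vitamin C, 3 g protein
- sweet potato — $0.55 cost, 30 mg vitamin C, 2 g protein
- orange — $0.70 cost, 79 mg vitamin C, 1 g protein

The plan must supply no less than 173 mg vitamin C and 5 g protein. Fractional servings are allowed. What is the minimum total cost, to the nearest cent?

A basic optimal solution has at most two foods positive. Try each food alone and each pair with both targets met exactly.
spinach only: max(173/27, 5/3) = 6.407 servings → $8.01.
sweet potato only: max(173/30, 5/2) = 5.767 servings → $3.17.
orange only: max(173/79, 5/1) = 5 servings → $3.50.
spinach + sweet potato with both targets exact would need a negative amount; discard.
spinach + orange with both tight: 1.057 servings and 1.829 servings → $2.60.
sweet potato + orange with both tight: 1.734 servings and 1.531 servings → $2.03.
The minimum over all feasible corners is $2.03.

$2.03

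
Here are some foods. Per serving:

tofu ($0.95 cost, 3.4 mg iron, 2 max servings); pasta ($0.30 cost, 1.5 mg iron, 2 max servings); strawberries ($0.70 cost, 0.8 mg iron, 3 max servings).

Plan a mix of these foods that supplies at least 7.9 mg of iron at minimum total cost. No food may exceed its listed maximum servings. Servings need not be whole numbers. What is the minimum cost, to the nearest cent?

Cost per mg of iron: pasta $0.2000, tofu $0.2794, strawberries $0.8750.
Take 2 servings of pasta: +3.0 mg iron for $0.60 (total $0.60, still need 4.9 mg).
Take 1.441 servings of tofu: +4.9 mg iron for $1.37 (total $1.97, still need 0.0 mg).
Greedy by cheapest-per-mg is optimal for a single linear constraint, so the minimum cost is $1.97.

$1.97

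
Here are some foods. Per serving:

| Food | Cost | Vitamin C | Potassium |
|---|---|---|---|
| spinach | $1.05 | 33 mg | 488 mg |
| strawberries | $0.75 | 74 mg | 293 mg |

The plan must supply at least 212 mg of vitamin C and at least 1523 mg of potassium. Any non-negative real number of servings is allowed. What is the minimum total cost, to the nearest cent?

$3.52

An LP optimum is at a vertex; with two nutrient constraints at most two foods are used. Check each candidate.
spinach only: max(212/33, 1523/488) = 6.424 servings → $6.75.
strawberries only: max(212/74, 1523/293) = 5.198 servings → $3.90.
spinach + strawberries with both tight: 1.913 servings and 2.012 servings → $3.52.
The minimum over all feasible corners is $3.52.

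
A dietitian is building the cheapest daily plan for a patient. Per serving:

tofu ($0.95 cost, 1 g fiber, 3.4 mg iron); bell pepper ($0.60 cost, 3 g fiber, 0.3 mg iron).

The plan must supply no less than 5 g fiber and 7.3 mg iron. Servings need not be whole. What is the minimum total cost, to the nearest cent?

Minimising a linear cost over {fiber ≥ 5, iron ≥ 7.3, servings ≥ 0} — the optimum is at a vertex, using one or two foods.
tofu only: max(5/1, 7.3/3.4) = 5 servings → $4.75.
bell pepper only: max(5/3, 7.3/0.3) = 24.33 servings → $14.60.
tofu + bell pepper with both tight: 2.061 servings and 0.9798 servings → $2.55.
Cheapest feasible corner: $2.55.

$2.55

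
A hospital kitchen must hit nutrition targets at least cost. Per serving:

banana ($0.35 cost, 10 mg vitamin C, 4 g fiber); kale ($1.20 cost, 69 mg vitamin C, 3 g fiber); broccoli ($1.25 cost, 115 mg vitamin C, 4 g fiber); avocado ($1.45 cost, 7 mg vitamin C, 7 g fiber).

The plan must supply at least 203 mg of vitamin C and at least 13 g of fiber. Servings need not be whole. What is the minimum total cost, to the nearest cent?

banana only: max(203/10, 13/4) = 20.3 servings → $7.11.
kale only: max(203/69, 13/3) = 4.333 servings → $5.20.
broccoli only: max(203/115, 13/4) = 3.25 servings → $4.06.
avocado only: max(203/7, 13/7) = 29 servings → $42.05.
banana + kale with both tight: 1.171 servings and 2.772 servings → $3.74.
banana + broccoli with both tight: 1.626 servings and 1.624 servings → $2.60.
banana + avocado: intersection lies outside the first quadrant.
kale + broccoli: intersection lies outside the first quadrant.
kale + avocado with both tight: 2.879 servings and 0.6234 servings → $4.36.
broccoli + avocado with both tight: 1.712 servings and 0.879 servings → $3.41.
The minimum over all feasible corners is $2.60.

$2.60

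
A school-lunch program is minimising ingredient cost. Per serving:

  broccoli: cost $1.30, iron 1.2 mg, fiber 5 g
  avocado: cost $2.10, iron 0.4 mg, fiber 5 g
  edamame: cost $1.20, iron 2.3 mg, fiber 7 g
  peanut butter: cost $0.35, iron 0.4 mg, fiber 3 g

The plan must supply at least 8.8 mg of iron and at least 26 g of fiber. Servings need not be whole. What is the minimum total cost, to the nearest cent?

Check every corner: each single food scaled to meet both minima, and each pair solved so both constraints bind.
broccoli only: max(8.8/1.2, 26/5) = 7.333 servings → $9.53.
avocado only: max(8.8/0.4, 26/5) = 22 servings → $46.20.
edamame only: max(8.8/2.3, 26/7) = 3.826 servings → $4.59.
peanut butter only: max(8.8/0.4, 26/3) = 22 servings → $7.70.
broccoli + avocado with both targets exact would need a negative amount; discard.
broccoli + edamame with both targets exact would need a negative amount; discard.
broccoli + peanut butter: the both-tight solution has a negative serving — not a feasible corner.
avocado + edamame with both targets exact would need a negative amount; discard.
avocado + peanut butter: intersection lies outside the first quadrant.
edamame + peanut butter with both targets exact would need a negative amount; discard.
So the least-cost plan costs $4.59.

$4.59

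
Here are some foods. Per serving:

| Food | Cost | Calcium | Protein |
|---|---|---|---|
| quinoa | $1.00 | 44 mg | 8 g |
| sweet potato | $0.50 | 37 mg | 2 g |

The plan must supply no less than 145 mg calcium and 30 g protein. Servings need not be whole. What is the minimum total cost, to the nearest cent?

$3.75

This is a tiny linear program; its minimum lies at a vertex of the feasible set. List the vertices and price them.
quinoa only: max(145/44, 30/8) = 3.75 servings → $3.75.
sweet potato only: max(145/37, 30/2) = 15 servings → $7.50.
quinoa + sweet potato: intersection lies outside the first quadrant.
So the least-cost plan costs $3.75.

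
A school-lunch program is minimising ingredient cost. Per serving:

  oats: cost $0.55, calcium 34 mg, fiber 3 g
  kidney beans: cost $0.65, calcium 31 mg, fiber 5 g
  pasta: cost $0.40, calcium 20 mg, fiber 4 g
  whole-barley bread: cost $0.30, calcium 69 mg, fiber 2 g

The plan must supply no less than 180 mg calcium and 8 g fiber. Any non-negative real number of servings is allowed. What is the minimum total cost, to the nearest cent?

Two binding constraints pin down two serving amounts, so the optimal mix uses at most two foods. The candidates are each food alone (scaled to the tighter of calcium/fiber) and each pair with both constraints tight.
oats only: max(180/34, 8/3) = 5.294 servings → $2.91.
kidney beans only: max(180/31, 8/5) = 5.806 servings → $3.77.
pasta only: max(180/20, 8/4) = 9 servings → $3.60.
whole-barley bread only: max(180/69, 8/2) = 4 servings → $1.20.
oats + kidney beans: the both-tight solution has a negative serving — not a feasible corner.
oats + pasta with both targets exact would need a negative amount; discard.
oats + whole-barley bread with both tight: 1.381 servings and 1.928 servings → $1.34.
kidney beans + pasta with both targets exact would need a negative amount; discard.
kidney beans + whole-barley bread with both tight: 0.6784 servings and 2.304 servings → $1.13.
pasta + whole-barley bread with both tight: 0.8136 servings and 2.373 servings → $1.04.
Cheapest feasible corner: $1.04.

$1.04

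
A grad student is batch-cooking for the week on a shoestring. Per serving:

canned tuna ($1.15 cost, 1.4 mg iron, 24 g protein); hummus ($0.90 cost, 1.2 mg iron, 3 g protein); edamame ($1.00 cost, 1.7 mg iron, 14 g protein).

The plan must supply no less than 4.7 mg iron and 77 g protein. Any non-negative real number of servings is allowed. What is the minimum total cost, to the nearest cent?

$3.77

The cheapest plan sits at a corner of the feasible region — with two constraints it uses at most two foods.
canned tuna only: max(4.7/1.4, 77/24) = 3.357 servings → $3.86.
hummus only: max(4.7/1.2, 77/3) = 25.67 servings → $23.10.
edamame only: max(4.7/1.7, 77/14) = 5.5 servings → $5.50.
canned tuna + hummus with both tight: 3.183 servings and 0.2033 servings → $3.84.
canned tuna + edamame with both tight: 3.071 servings and 0.2358 servings → $3.77.
hummus + edamame: intersection lies outside the first quadrant.
The minimum over all feasible corners is $3.77.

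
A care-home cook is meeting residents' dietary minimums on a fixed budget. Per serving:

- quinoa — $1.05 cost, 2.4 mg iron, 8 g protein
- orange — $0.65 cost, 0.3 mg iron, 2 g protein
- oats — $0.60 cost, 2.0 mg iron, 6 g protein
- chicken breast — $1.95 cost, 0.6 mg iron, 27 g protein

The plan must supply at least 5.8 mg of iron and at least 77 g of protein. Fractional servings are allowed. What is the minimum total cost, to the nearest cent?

Check every corner: each single food scaled to meet both minima, and each pair solved so both constraints bind.
quinoa only: max(5.8/2.4, 77/8) = 9.625 servings → $10.11.
orange only: max(5.8/0.3, 77/2) = 38.5 servings → $25.02.
oats only: max(5.8/2.0, 77/6) = 12.83 servings → $7.70.
chicken breast only: max(5.8/0.6, 77/27) = 9.667 servings → $18.85.
quinoa + orange with both targets exact would need a negative amount; discard.
quinoa + oats with both targets exact would need a negative amount; discard.
quinoa + chicken breast with both tight: 1.84 servings and 2.307 servings → $6.43.
orange + oats with both targets exact would need a negative amount; discard.
orange + chicken breast with both tight: 16 servings and 1.667 servings → $13.65.
oats + chicken breast with both tight: 2.19 servings and 2.365 servings → $5.93.
So the least-cost plan costs $5.93.

$5.93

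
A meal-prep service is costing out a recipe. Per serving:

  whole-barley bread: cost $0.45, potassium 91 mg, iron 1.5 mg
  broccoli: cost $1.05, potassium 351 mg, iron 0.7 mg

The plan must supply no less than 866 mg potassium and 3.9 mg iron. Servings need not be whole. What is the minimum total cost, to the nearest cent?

$2.88

Compare the cost at each extreme point of the feasible region.
whole-barley bread only: max(866/91, 3.9/1.5) = 9.516 servings → $4.28.
broccoli only: max(866/351, 3.9/0.7) = 5.571 servings → $5.85.
whole-barley bread + broccoli with both tight: 1.648 servings and 2.04 servings → $2.88.
Cheapest feasible corner: $2.88.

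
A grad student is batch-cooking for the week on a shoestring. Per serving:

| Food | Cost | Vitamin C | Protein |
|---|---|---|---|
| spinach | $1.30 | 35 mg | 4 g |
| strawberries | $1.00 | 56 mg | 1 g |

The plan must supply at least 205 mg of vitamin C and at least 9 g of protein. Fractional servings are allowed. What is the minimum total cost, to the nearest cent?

With two linear requirements the optimum uses one or two foods; enumerate the corners.
spinach only: max(205/35, 9/4) = 5.857 servings → $7.61.
strawberries only: max(205/56, 9/1) = 9 servings → $9.00.
spinach + strawberries with both tight: 1.582 servings and 2.672 servings → $4.73.
So the least-cost plan costs $4.73.

$4.73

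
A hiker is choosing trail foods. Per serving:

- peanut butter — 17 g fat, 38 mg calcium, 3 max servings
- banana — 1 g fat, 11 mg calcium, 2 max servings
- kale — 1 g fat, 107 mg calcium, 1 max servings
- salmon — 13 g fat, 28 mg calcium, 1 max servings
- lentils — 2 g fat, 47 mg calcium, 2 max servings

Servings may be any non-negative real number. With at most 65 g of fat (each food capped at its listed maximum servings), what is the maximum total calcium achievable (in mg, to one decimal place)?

Calcium per g fat: kale 107, lentils 23.5, banana 11, peanut butter 2.235, salmon 2.154.
Take 1 serving of kale: uses 1 g fat, +107.0 mg calcium (running total 107.0 mg).
Take 2 servings of lentils: uses 4 g fat, +94.0 mg calcium (running total 201.0 mg).
Take 2 servings of banana: uses 2 g fat, +22.0 mg calcium (running total 223.0 mg).
Take 3 servings of peanut butter: uses 51 g fat, +114.0 mg calcium (running total 337.0 mg).
Take 0.5385 servings of salmon: uses 7 g fat, +15.1 mg calcium (running total 352.1 mg).
Greedy by best ratio exhausts the fat allowance optimally: 352.1 mg.

352.1 mg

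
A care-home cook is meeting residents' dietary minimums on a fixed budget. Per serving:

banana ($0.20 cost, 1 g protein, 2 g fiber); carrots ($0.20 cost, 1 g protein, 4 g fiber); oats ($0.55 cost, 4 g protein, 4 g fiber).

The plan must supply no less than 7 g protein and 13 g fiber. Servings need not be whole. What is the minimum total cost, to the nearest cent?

$1.09

banana only: max(7/1, 13/2) = 7 servings → $1.40.
carrots only: max(7/1, 13/4) = 7 servings → $1.40.
oats only: max(7/4, 13/4) = 3.25 servings → $1.79.
banana + carrots with both targets exact would need a negative amount; discard.
banana + oats with both tight: 6 servings and 0.25 servings → $1.34.
carrots + oats with both tight: 2 servings and 1.25 servings → $1.09.
Cheapest feasible corner: $1.09.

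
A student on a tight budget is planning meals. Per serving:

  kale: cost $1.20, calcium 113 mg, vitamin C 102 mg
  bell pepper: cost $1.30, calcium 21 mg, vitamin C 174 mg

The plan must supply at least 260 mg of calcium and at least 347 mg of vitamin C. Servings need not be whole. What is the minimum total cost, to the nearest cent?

$3.54

With two linear requirements the optimum uses one or two foods; enumerate the corners.
kale only: max(260/113, 347/102) = 3.402 servings → $4.08.
bell pepper only: max(260/21, 347/174) = 12.38 servings → $16.10.
kale + bell pepper with both tight: 2.166 servings and 0.7244 servings → $3.54.
Cheapest feasible corner: $3.54.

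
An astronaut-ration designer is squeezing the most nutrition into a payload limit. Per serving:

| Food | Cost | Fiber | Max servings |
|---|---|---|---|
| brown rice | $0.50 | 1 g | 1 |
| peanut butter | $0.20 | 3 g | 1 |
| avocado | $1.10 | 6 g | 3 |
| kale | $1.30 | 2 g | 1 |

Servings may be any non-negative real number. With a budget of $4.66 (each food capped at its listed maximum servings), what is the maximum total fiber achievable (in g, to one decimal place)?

Fiber per dollar: peanut butter 15, avocado 5.455, brown rice 2, kale 1.538.
Take 1 serving of peanut butter: spends $0.20, +3.0 g fiber (running total 3.0 g).
Take 3 servings of avocado: spends $3.30, +18.0 g fiber (running total 21.0 g).
Take 1 serving of brown rice: spends $0.50, +1.0 g fiber (running total 22.0 g).
Take 0.5077 servings of kale: spends $0.66, +1.0 g fiber (running total 23.0 g).
Filling greedily by fiber-per-dollar is optimal for one linear limit, giving 23.0 g.

23.0 g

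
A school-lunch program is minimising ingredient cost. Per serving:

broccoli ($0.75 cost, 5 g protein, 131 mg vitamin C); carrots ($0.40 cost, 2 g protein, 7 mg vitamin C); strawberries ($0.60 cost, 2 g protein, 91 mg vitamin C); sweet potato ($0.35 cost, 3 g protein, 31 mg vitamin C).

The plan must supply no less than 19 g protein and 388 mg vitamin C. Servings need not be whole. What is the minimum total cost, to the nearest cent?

$2.62

Two binding constraints pin down two serving amounts, so the optimal mix uses at most two foods. The candidates are each food alone (scaled to the tighter of protein/vitamin C) and each pair with both constraints tight.
broccoli only: max(19/5, 388/131) = 3.8 servings → $2.85.
carrots only: max(19/2, 388/7) = 55.43 servings → $22.17.
strawberries only: max(19/2, 388/91) = 9.5 servings → $5.70.
sweet potato only: max(19/3, 388/31) = 12.52 servings → $4.38.
broccoli + carrots with both tight: 2.833 servings and 2.419 servings → $3.09.
broccoli + strawberries: the both-tight solution has a negative serving — not a feasible corner.
broccoli + sweet potato with both tight: 2.416 servings and 2.307 servings → $2.62.
carrots + strawberries with both tight: 5.673 servings and 3.827 servings → $4.57.
carrots + sweet potato: intersection lies outside the first quadrant.
strawberries + sweet potato with both tight: 2.725 servings and 4.517 servings → $3.22.
The minimum over all feasible corners is $2.62.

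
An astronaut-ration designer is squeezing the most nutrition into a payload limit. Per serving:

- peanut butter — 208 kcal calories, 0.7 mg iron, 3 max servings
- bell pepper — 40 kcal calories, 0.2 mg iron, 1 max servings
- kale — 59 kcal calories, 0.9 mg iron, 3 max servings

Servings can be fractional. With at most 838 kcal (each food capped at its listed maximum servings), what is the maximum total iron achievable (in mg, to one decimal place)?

5.0 mg

Iron per kcal: kale 0.01525, bell pepper 0.005, peanut butter 0.003365.
Take 3 servings of kale: uses 177 kcal, +2.7 mg iron (running total 2.7 mg).
Take 1 serving of bell pepper: uses 40 kcal, +0.2 mg iron (running total 2.9 mg).
Take 2.986 servings of peanut butter: uses 621 kcal, +2.1 mg iron (running total 5.0 mg).
Greedy by best ratio exhausts the calories allowance optimally: 5.0 mg.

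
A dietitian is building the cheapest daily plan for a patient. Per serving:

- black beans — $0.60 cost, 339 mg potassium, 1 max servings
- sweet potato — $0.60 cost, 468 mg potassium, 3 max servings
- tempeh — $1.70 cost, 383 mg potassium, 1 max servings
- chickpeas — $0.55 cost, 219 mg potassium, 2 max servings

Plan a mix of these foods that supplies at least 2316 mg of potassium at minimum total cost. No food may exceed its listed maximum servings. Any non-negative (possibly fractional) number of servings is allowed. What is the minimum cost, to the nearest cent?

Cost per mg of potassium: sweet potato $0.0013, black beans $0.0018, chickpeas $0.0025, tempeh $0.0044.
Take 3 servings of sweet potato: +1404.0 mg potassium for $1.80 (total $1.80, still need 912.0 mg).
Take 1 serving of black beans: +339.0 mg potassium for $0.60 (total $2.40, still need 573.0 mg).
Take 2 servings of chickpeas: +438.0 mg potassium for $1.10 (total $3.50, still need 135.0 mg).
Take 0.3525 servings of tempeh: +135.0 mg potassium for $0.60 (total $4.10, still need 0.0 mg).
Filling from the cheapest source first is optimal under one linear minimum: $4.10.

$4.10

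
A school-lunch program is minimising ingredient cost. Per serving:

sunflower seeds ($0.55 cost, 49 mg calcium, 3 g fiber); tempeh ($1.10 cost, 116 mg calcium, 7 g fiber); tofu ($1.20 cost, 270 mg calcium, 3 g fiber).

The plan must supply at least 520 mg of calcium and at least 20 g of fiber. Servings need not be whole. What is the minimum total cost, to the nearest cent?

$3.77

Compare the cost at each extreme point of the feasible region.
sunflower seeds only: max(520/49, 20/3) = 10.61 servings → $5.84.
tempeh only: max(520/116, 20/7) = 4.483 servings → $4.93.
tofu only: max(520/270, 20/3) = 6.667 servings → $8.00.
sunflower seeds + tempeh with both targets exact would need a negative amount; discard.
sunflower seeds + tofu with both tight: 5.792 servings and 0.8748 servings → $4.24.
tempeh + tofu with both tight: 2.49 servings and 0.856 servings → $3.77.
So the least-cost plan costs $3.77.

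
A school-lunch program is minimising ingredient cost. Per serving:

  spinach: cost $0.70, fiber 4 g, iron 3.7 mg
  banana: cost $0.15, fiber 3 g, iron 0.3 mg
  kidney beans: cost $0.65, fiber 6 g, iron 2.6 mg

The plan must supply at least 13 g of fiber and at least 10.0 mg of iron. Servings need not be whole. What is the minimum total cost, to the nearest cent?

Check every corner: each single food scaled to meet both minima, and each pair solved so both constraints bind.
spinach only: max(13/4, 10.0/3.7) = 3.25 servings → $2.27.
banana only: max(13/3, 10.0/0.3) = 33.33 servings → $5.00.
kidney beans only: max(13/6, 10.0/2.6) = 3.846 servings → $2.50.
spinach + banana with both tight: 2.636 servings and 0.8182 servings → $1.97.
spinach + kidney beans with both tight: 2.22 servings and 0.6864 servings → $2.00.
banana + kidney beans with both targets exact would need a negative amount; discard.
The minimum over all feasible corners is $1.97.

$1.97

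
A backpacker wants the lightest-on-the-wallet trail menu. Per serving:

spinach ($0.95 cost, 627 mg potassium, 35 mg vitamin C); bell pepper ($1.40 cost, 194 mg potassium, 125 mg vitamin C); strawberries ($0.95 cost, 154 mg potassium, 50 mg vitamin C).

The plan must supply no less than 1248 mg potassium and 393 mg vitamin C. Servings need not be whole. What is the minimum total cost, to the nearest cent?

$5.02

Check every corner: each single food scaled to meet both minima, and each pair solved so both constraints bind.
spinach only: max(1248/627, 393/35) = 11.23 servings → $10.67.
bell pepper only: max(1248/194, 393/125) = 6.433 servings → $9.01.
strawberries only: max(1248/154, 393/50) = 8.104 servings → $7.70.
spinach + bell pepper with both tight: 1.114 servings and 2.832 servings → $5.02.
spinach + strawberries with both tight: 0.07234 servings and 7.809 servings → $7.49.
bell pepper + strawberries: the both-tight solution has a negative serving — not a feasible corner.
So the least-cost plan costs $5.02.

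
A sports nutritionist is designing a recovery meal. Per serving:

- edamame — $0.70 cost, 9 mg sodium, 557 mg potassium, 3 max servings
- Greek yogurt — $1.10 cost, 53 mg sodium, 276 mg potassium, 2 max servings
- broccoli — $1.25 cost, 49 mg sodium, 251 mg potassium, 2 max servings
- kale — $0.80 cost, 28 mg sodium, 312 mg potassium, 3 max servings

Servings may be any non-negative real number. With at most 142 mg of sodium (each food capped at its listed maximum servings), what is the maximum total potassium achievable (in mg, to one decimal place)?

Potassium per mg sodium: edamame 61.89, kale 11.14, Greek yogurt 5.208, broccoli 5.122.
Take 3 servings of edamame: uses 27 mg sodium, +1671.0 mg potassium (running total 1671.0 mg).
Take 3 servings of kale: uses 84 mg sodium, +936.0 mg potassium (running total 2607.0 mg).
Take 0.5849 servings of Greek yogurt: uses 31 mg sodium, +161.4 mg potassium (running total 2768.4 mg).
Filling greedily by potassium-per-mg sodium is optimal for one linear limit, giving 2768.4 mg.

2768.4 mg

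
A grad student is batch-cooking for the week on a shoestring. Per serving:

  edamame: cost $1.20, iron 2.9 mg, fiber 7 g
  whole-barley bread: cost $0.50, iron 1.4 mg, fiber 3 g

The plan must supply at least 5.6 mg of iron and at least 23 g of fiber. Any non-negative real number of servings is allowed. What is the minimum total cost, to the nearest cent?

edamame only: max(5.6/2.9, 23/7) = 3.286 servings → $3.94.
whole-barley bread only: max(5.6/1.4, 23/3) = 7.667 servings → $3.83.
edamame + whole-barley bread: intersection lies outside the first quadrant.
So the least-cost plan costs $3.83.

$3.83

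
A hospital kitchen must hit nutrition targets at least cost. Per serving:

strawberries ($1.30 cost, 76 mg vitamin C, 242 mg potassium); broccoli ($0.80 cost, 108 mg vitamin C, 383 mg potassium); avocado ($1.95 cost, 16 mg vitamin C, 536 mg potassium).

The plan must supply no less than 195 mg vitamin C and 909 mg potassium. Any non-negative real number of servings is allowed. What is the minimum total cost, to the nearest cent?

Two binding constraints pin down two serving amounts, so the optimal mix uses at most two foods. The candidates are each food alone (scaled to the tighter of vitamin C/potassium) and each pair with both constraints tight.
strawberries only: max(195/76, 909/242) = 3.756 servings → $4.88.
broccoli only: max(195/108, 909/383) = 2.373 servings → $1.90.
avocado only: max(195/16, 909/536) = 12.19 servings → $23.77.
strawberries + broccoli: intersection lies outside the first quadrant.
strawberries + avocado with both tight: 2.441 servings and 0.5939 servings → $4.33.
broccoli + avocado with both tight: 1.738 servings and 0.4538 servings → $2.28.
The minimum over all feasible corners is $1.90.

$1.90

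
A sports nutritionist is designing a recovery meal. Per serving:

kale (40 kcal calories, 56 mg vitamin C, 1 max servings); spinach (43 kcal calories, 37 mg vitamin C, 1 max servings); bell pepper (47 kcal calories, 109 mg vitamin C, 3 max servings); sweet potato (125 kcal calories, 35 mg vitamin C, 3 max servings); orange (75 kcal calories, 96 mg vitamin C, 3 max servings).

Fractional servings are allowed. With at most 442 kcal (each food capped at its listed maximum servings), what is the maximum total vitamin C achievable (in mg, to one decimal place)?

702.0 mg

Vitamin C per kcal: bell pepper 2.319, kale 1.4, orange 1.28, spinach 0.8605, sweet potato 0.28.
Take 3 servings of bell pepper: uses 141 kcal, +327.0 mg vitamin C (running total 327.0 mg).
Take 1 serving of kale: uses 40 kcal, +56.0 mg vitamin C (running total 383.0 mg).
Take 3 servings of orange: uses 225 kcal, +288.0 mg vitamin C (running total 671.0 mg).
Take 0.8372 servings of spinach: uses 36 kcal, +31.0 mg vitamin C (running total 702.0 mg).
Greedy by best ratio exhausts the calories allowance optimally: 702.0 mg.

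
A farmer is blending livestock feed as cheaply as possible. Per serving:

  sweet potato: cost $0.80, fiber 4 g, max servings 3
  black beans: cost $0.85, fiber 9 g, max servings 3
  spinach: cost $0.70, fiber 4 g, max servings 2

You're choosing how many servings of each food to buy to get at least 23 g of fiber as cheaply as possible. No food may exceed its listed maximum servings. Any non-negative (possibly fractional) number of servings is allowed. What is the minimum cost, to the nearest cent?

Cost per g of fiber: black beans $0.0944, spinach $0.1750, sweet potato $0.2000.
Take 2.556 servings of black beans: +23.0 g fiber for $2.17 (total $2.17, still need 0.0 g).
Greedy by cheapest-per-g is optimal for a single linear constraint, so the minimum cost is $2.17.

$2.17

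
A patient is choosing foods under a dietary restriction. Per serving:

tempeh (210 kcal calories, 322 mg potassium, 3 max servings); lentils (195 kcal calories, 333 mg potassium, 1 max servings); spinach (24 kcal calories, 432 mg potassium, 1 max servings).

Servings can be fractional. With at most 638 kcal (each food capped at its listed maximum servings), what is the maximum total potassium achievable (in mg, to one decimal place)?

1407.5 mg

Potassium per kcal: spinach 18, lentils 1.708, tempeh 1.533.
Take 1 serving of spinach: uses 24 kcal, +432.0 mg potassium (running total 432.0 mg).
Take 1 serving of lentils: uses 195 kcal, +333.0 mg potassium (running total 765.0 mg).
Take 1.995 servings of tempeh: uses 419 kcal, +642.5 mg potassium (running total 1407.5 mg).
Filling greedily by potassium-per-kcal is optimal for one linear limit, giving 1407.5 mg.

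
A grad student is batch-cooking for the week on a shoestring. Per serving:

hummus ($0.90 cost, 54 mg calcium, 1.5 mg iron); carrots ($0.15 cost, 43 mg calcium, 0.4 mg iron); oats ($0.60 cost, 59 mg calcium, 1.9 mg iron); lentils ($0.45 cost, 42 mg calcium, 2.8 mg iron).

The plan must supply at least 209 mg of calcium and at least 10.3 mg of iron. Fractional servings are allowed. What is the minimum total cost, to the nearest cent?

Two binding constraints pin down two serving amounts, so the optimal mix uses at most two foods. The candidates are each food alone (scaled to the tighter of calcium/iron) and each pair with both constraints tight.
hummus only: max(209/54, 10.3/1.5) = 6.867 servings → $6.18.
carrots only: max(209/43, 10.3/0.4) = 25.75 servings → $3.86.
oats only: max(209/59, 10.3/1.9) = 5.421 servings → $3.25.
lentils only: max(209/42, 10.3/2.8) = 4.976 servings → $2.24.
hummus + carrots: the both-tight solution has a negative serving — not a feasible corner.
hummus + oats: the both-tight solution has a negative serving — not a feasible corner.
hummus + lentils with both tight: 1.73 servings and 2.752 servings → $2.80.
carrots + oats: the both-tight solution has a negative serving — not a feasible corner.
carrots + lentils with both tight: 1.473 servings and 3.468 servings → $1.78.
oats + lentils with both tight: 1.787 servings and 2.466 servings → $2.18.
Cheapest feasible corner: $1.78.

$1.78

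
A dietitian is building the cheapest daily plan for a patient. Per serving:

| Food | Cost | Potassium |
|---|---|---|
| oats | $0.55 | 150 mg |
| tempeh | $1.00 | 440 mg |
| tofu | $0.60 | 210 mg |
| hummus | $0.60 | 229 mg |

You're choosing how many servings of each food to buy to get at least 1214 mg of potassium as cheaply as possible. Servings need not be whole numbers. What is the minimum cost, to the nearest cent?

$2.76

Cost per mg of potassium: tempeh $0.0023, hummus $0.0026, tofu $0.0029, oats $0.0037.
With no serving limits, use only tempeh: 1214 mg / 440 mg = 2.759 servings × $1.00 = $2.76.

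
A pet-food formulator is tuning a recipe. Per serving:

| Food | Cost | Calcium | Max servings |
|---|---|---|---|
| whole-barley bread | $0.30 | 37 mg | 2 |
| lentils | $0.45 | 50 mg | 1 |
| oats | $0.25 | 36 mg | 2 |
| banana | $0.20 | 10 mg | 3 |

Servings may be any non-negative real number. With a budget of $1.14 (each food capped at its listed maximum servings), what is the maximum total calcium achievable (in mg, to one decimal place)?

Calcium per dollar: oats 144, whole-barley bread 123.3, lentils 111.1, banana 50.
Take 2 servings of oats: spends $0.50, +72.0 mg calcium (running total 72.0 mg).
Take 2 servings of whole-barley bread: spends $0.60, +74.0 mg calcium (running total 146.0 mg).
Take 0.08889 servings of lentils: spends $0.04, +4.4 mg calcium (running total 150.4 mg).
Greedy by best ratio exhausts the cost allowance optimally: 150.4 mg.

150.4 mg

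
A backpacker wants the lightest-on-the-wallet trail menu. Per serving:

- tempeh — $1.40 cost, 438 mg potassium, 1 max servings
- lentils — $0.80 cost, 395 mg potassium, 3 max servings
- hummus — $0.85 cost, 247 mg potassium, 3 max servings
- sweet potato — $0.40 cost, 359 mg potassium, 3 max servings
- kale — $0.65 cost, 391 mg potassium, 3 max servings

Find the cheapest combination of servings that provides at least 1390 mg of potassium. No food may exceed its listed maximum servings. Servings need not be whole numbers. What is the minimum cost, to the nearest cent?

Cost per mg of potassium: sweet potato $0.0011, kale $0.0017, lentils $0.0020, tempeh $0.0032, hummus $0.0034.
Take 3 servings of sweet potato: +1077.0 mg potassium for $1.20 (total $1.20, still need 313.0 mg).
Take 0.8005 servings of kale: +313.0 mg potassium for $0.52 (total $1.72, still need 0.0 mg).
Greedy by cheapest-per-mg is optimal for a single linear constraint, so the minimum cost is $1.72.

$1.72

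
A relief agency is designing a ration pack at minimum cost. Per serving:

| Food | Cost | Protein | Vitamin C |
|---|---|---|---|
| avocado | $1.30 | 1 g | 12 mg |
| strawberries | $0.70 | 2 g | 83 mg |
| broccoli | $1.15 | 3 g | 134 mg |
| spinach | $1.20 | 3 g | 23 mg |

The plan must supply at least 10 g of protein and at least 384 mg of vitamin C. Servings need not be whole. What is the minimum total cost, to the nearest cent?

This is a tiny linear program; its minimum lies at a vertex of the feasible set. List the vertices and price them.
avocado only: max(10/1, 384/12) = 32 servings → $41.60.
strawberries only: max(10/2, 384/83) = 5 servings → $3.50.
broccoli only: max(10/3, 384/134) = 3.333 servings → $3.83.
spinach only: max(10/3, 384/23) = 16.7 servings → $20.03.
avocado + strawberries with both tight: 1.051 servings and 4.475 servings → $4.50.
avocado + broccoli with both tight: 1.918 servings and 2.694 servings → $5.59.
avocado + spinach: the both-tight solution has a negative serving — not a feasible corner.
strawberries + broccoli: the both-tight solution has a negative serving — not a feasible corner.
strawberries + spinach with both tight: 4.542 servings and 0.3054 servings → $3.55.
broccoli + spinach with both tight: 2.769 servings and 0.5646 servings → $3.86.
So the least-cost plan costs $3.50.

$3.50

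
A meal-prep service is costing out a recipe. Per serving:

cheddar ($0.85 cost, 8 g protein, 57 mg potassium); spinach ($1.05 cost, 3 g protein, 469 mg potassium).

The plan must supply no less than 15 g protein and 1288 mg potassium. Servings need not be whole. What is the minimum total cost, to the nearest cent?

Two binding constraints pin down two serving amounts, so the optimal mix uses at most two foods. The candidates are each food alone (scaled to the tighter of protein/potassium) and each pair with both constraints tight.
cheddar only: max(15/8, 1288/57) = 22.6 servings → $19.21.
spinach only: max(15/3, 1288/469) = 5 servings → $5.25.
cheddar + spinach with both tight: 0.8855 servings and 2.639 servings → $3.52.
The minimum over all feasible corners is $3.52.

$3.52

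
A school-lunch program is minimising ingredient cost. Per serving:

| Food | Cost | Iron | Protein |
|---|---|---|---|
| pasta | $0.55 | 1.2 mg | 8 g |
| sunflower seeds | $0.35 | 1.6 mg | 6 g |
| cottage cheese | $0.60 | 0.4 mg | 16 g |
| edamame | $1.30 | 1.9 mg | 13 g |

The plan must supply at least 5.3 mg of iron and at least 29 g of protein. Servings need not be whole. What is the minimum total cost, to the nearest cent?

Compare the cost at each extreme point of the feasible region.
pasta only: max(5.3/1.2, 29/8) = 4.417 servings → $2.43.
sunflower seeds only: max(5.3/1.6, 29/6) = 4.833 servings → $1.69.
cottage cheese only: max(5.3/0.4, 29/16) = 13.25 servings → $7.95.
edamame only: max(5.3/1.9, 29/13) = 2.789 servings → $3.63.
pasta + sunflower seeds with both tight: 2.607 servings and 1.357 servings → $1.91.
pasta + cottage cheese: the both-tight solution has a negative serving — not a feasible corner.
pasta + edamame with both targets exact would need a negative amount; discard.
sunflower seeds + cottage cheese with both tight: 3.155 servings and 0.6293 servings → $1.48.
sunflower seeds + edamame with both tight: 1.468 servings and 1.553 servings → $2.53.
cottage cheese + edamame: the both-tight solution has a negative serving — not a feasible corner.
So the least-cost plan costs $1.48.

$1.48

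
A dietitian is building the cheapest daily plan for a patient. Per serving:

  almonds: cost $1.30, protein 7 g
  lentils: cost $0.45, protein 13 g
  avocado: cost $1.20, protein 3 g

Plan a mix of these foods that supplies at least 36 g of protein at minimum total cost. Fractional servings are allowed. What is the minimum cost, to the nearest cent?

Cost per g of protein: lentils $0.0346, almonds $0.1857, avocado $0.4000.
With no serving limits, use only lentils: 36 g / 13 g = 2.769 servings × $0.45 = $1.25.

$1.25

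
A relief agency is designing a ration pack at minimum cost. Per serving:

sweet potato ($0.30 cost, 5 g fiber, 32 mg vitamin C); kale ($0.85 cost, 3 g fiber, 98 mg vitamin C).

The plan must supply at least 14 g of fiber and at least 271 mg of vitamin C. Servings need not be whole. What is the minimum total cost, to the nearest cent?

$2.38

Minimising a linear cost over {fiber ≥ 14, vitamin C ≥ 271, servings ≥ 0} — the optimum is at a vertex, using one or two foods.
sweet potato only: max(14/5, 271/32) = 8.469 servings → $2.54.
kale only: max(14/3, 271/98) = 4.667 servings → $3.97.
sweet potato + kale with both tight: 1.419 servings and 2.302 servings → $2.38.
Cheapest feasible corner: $2.38.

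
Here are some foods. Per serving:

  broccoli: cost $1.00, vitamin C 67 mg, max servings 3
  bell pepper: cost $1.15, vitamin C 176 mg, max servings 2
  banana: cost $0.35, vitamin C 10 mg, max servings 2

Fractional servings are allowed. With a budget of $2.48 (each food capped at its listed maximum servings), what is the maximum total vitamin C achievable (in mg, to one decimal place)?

Vitamin C per dollar: bell pepper 153, broccoli 67, banana 28.57.
Take 2 servings of bell pepper: spends $2.30, +352.0 mg vitamin C (running total 352.0 mg).
Take 0.18 servings of broccoli: spends $0.18, +12.1 mg vitamin C (running total 364.1 mg).
Greedy by best ratio exhausts the cost allowance optimally: 364.1 mg.

364.1 mg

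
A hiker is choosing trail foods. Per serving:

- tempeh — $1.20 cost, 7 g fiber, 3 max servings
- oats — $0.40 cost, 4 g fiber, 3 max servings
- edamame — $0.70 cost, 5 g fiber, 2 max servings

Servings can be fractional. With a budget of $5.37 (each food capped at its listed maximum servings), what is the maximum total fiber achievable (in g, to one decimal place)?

38.2 g

Fiber per dollar: oats 10, edamame 7.143, tempeh 5.833.
Take 3 servings of oats: spends $1.20, +12.0 g fiber (running total 12.0 g).
Take 2 servings of edamame: spends $1.40, +10.0 g fiber (running total 22.0 g).
Take 2.308 servings of tempeh: spends $2.77, +16.2 g fiber (running total 38.2 g).
Filling greedily by fiber-per-dollar is optimal for one linear limit, giving 38.2 g.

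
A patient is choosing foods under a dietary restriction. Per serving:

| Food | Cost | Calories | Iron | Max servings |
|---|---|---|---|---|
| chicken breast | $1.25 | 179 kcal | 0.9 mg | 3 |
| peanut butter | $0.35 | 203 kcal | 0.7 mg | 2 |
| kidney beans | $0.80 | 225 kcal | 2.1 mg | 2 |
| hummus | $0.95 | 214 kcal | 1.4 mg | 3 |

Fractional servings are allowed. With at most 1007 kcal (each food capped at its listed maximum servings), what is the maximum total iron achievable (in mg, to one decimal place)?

Iron per kcal: kidney beans 0.009333, hummus 0.006542, chicken breast 0.005028, peanut butter 0.003448.
Take 2 servings of kidney beans: uses 450 kcal, +4.2 mg iron (running total 4.2 mg).
Take 2.603 servings of hummus: uses 557 kcal, +3.6 mg iron (running total 7.8 mg).
Filling greedily by iron-per-kcal is optimal for one linear limit, giving 7.8 mg.

7.8 mg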